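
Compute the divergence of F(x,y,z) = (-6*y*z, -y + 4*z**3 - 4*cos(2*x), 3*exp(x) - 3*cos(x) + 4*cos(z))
-4*sin(z) - 1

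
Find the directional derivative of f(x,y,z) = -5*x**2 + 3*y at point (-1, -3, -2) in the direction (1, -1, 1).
7*sqrt(3)/3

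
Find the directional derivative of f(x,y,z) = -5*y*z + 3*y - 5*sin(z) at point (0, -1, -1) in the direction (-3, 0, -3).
5*sqrt(2)*(-1 + cos(1))/2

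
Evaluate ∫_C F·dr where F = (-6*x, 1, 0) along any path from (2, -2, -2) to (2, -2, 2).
0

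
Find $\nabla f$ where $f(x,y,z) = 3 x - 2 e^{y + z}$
(3, -2*exp(y + z), -2*exp(y + z))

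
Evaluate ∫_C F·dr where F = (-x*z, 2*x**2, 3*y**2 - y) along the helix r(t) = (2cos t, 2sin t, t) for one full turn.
10*pi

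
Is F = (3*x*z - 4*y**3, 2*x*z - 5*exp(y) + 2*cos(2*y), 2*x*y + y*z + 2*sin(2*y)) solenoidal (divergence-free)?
No, ∇·F = y + 3*z - 5*exp(y) - 4*sin(2*y)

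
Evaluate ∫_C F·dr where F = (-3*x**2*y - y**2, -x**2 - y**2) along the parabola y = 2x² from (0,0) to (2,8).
-752/3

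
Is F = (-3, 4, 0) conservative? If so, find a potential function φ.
Yes, F is conservative. φ = -3*x + 4*y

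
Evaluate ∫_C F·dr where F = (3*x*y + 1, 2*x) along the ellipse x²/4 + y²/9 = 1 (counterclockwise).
12*pi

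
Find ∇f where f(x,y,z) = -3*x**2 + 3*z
(-6*x, 0, 3)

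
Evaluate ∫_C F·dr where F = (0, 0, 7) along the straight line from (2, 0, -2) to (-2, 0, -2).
0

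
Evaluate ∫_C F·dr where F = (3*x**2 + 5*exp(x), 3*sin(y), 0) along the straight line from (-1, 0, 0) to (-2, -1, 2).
-4 - 5*exp(-1) - 3*cos(1) + 5*exp(-2)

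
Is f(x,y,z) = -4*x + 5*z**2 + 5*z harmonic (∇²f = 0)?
No, ∇²f = 10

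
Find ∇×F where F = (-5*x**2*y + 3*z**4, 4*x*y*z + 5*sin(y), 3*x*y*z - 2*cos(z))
(x*(-4*y + 3*z), 3*z*(-y + 4*z**2), 5*x**2 + 4*y*z)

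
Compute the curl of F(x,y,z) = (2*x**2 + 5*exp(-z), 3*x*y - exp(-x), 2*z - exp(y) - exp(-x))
(-exp(y), -5*exp(-z) - exp(-x), 3*y + exp(-x))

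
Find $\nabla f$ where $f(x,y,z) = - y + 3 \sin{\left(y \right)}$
(0, 3*cos(y) - 1, 0)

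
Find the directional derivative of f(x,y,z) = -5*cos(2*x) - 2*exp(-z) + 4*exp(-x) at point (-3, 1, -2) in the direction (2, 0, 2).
sqrt(2)*(-2*exp(3) - 5*sin(6) + exp(2))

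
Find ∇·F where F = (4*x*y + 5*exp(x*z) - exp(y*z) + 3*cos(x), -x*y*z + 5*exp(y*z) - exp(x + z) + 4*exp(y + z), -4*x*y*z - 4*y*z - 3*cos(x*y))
-4*x*y - x*z + 5*z*exp(x*z) + 5*z*exp(y*z) + 4*exp(y + z) - 3*sin(x)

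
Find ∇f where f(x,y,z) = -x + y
(-1, 1, 0)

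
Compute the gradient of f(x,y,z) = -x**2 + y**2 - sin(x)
(-2*x - cos(x), 2*y, 0)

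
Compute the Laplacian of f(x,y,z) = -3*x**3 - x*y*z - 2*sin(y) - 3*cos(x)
-18*x + 2*sin(y) + 3*cos(x)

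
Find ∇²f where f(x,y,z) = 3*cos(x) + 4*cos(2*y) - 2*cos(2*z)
-3*cos(x) - 16*cos(2*y) + 8*cos(2*z)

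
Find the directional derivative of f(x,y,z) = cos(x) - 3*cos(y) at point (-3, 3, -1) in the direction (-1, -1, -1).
-4*sqrt(3)*sin(3)/3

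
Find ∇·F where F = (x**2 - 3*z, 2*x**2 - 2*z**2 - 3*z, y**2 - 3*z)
2*x - 3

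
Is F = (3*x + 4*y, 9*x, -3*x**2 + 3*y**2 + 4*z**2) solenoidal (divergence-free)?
No, ∇·F = 8*z + 3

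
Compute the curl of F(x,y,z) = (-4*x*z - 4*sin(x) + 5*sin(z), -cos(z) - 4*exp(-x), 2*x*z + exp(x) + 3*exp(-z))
(-sin(z), -4*x - 2*z - exp(x) + 5*cos(z), 4*exp(-x))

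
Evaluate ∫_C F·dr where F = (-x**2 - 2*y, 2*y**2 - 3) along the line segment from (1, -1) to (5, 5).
26/3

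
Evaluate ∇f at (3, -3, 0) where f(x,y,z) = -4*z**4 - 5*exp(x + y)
(-5, -5, 0)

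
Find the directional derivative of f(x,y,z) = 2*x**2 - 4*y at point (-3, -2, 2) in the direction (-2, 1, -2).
20/3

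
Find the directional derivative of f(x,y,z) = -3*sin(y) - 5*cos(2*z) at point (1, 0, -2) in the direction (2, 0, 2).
-5*sqrt(2)*sin(4)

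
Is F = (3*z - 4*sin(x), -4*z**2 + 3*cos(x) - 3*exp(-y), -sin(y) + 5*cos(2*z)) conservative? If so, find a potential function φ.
No, ∇×F = (8*z - cos(y), 3, -3*sin(x)) ≠ 0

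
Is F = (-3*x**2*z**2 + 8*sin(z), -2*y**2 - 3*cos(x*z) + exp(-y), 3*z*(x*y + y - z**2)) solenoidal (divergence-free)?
No, ∇·F = 3*x*y - 6*x*z**2 - y - 9*z**2 - exp(-y)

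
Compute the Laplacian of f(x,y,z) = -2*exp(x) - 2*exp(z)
-2*exp(x) - 2*exp(z)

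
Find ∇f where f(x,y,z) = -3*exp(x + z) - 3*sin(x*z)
(-3*z*cos(x*z) - 3*exp(x + z), 0, -3*x*cos(x*z) - 3*exp(x + z))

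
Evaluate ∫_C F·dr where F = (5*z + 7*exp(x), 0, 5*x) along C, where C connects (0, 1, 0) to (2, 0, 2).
13 + 7*exp(2)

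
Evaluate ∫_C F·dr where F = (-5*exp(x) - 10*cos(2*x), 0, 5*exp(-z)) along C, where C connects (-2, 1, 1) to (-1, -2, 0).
-5 + 5*exp(-2) - 5*sin(4) + 5*sin(2)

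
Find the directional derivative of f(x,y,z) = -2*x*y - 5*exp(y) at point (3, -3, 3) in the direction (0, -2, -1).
sqrt(5)*(2 + 12*exp(3)/5)*exp(-3)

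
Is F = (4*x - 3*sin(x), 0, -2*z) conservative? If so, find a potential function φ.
Yes, F is conservative. φ = 2*x**2 - z**2 + 3*cos(x)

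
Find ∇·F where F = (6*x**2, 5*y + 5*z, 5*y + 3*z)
12*x + 8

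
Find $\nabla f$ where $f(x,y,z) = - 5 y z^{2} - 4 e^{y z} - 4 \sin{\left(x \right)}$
(-4*cos(x), z*(-5*z - 4*exp(y*z)), 2*y*(-5*z - 2*exp(y*z)))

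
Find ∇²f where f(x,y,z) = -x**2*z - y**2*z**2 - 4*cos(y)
-2*y**2 - 2*z**2 - 2*z + 4*cos(y)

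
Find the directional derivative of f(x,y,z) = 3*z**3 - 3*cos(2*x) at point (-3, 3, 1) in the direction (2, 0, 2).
sqrt(2)*(9/2 - 3*sin(6))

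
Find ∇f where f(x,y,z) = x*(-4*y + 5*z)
(-4*y + 5*z, -4*x, 5*x)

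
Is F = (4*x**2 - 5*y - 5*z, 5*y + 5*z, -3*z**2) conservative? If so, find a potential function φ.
No, ∇×F = (-5, -5, 5) ≠ 0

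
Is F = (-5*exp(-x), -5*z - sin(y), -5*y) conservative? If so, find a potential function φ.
Yes, F is conservative. φ = -5*y*z + cos(y) + 5*exp(-x)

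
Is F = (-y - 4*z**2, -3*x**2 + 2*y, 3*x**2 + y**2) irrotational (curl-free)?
No, ∇×F = (2*y, -6*x - 8*z, 1 - 6*x)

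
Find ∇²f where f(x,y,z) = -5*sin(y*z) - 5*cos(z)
5*y**2*sin(y*z) + 5*z**2*sin(y*z) + 5*cos(z)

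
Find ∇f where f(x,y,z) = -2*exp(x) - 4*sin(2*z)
(-2*exp(x), 0, -8*cos(2*z))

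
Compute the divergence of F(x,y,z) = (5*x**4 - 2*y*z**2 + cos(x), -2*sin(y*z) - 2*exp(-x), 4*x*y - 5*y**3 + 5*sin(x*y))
20*x**3 - 2*z*cos(y*z) - sin(x)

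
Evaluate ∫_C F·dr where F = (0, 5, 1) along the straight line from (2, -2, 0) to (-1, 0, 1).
11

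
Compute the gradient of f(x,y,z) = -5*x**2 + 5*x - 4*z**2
(5 - 10*x, 0, -8*z)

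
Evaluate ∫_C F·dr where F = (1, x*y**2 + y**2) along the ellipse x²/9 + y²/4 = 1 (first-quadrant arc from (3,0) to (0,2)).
-1/3 + 3*pi/2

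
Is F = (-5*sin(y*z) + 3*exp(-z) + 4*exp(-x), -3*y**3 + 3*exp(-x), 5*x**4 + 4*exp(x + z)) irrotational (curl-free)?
No, ∇×F = (0, -20*x**3 - 5*y*cos(y*z) - 4*exp(x + z) - 3*exp(-z), 5*z*cos(y*z) - 3*exp(-x))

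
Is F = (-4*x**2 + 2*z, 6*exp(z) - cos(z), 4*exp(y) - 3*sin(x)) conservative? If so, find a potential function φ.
No, ∇×F = (4*exp(y) - 6*exp(z) - sin(z), 3*cos(x) + 2, 0) ≠ 0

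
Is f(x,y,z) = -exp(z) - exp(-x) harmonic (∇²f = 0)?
No, ∇²f = -exp(z) - exp(-x)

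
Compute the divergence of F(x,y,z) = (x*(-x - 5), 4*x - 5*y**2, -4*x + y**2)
-2*x - 10*y - 5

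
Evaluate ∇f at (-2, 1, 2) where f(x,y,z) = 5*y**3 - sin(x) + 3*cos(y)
(-cos(2), 15 - 3*sin(1), 0)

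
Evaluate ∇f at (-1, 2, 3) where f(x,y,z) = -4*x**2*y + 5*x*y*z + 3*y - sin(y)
(46, -16 - cos(2), -10)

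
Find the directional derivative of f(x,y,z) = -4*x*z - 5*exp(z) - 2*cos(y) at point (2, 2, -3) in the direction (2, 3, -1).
sqrt(14)*(5 + 6*exp(3)*sin(2) + 32*exp(3))*exp(-3)/14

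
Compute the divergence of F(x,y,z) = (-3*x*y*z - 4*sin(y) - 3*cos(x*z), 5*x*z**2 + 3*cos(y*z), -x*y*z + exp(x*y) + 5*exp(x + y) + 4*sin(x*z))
-x*y + 4*x*cos(x*z) - 3*y*z + 3*z*sin(x*z) - 3*z*sin(y*z)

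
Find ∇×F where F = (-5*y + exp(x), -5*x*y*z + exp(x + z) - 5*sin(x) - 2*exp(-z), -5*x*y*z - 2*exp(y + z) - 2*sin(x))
(((5*x*y - 5*x*z - exp(x + z) - 2*exp(y + z))*exp(z) - 2)*exp(-z), 5*y*z + 2*cos(x), -5*y*z + exp(x + z) - 5*cos(x) + 5)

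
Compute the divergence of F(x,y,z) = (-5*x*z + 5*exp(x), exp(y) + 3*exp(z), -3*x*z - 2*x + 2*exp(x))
-3*x - 5*z + 5*exp(x) + exp(y)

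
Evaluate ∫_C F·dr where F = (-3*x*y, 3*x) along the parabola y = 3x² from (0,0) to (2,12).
12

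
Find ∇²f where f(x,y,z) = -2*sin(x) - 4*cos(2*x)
2*sin(x) + 16*cos(2*x)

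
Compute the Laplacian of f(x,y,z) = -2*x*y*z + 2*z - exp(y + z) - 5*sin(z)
-2*exp(y + z) + 5*sin(z)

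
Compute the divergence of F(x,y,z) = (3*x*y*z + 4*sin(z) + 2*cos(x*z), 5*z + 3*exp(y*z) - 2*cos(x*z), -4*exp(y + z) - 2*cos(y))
3*y*z + 3*z*exp(y*z) - 2*z*sin(x*z) - 4*exp(y + z)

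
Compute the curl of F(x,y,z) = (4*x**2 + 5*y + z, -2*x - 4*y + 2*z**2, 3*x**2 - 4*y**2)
(-8*y - 4*z, 1 - 6*x, -7)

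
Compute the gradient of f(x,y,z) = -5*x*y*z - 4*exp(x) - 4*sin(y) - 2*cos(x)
(-5*y*z - 4*exp(x) + 2*sin(x), -5*x*z - 4*cos(y), -5*x*y)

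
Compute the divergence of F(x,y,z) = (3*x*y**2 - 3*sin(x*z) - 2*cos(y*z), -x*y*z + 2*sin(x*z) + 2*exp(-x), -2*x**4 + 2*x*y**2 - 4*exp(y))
-x*z + 3*y**2 - 3*z*cos(x*z)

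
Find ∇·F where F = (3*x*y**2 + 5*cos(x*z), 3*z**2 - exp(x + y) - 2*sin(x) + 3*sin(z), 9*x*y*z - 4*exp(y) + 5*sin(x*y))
9*x*y + 3*y**2 - 5*z*sin(x*z) - exp(x + y)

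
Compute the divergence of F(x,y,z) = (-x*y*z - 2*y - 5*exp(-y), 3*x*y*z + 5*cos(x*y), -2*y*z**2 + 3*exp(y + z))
3*x*z - 5*x*sin(x*y) - 5*y*z + 3*exp(y + z)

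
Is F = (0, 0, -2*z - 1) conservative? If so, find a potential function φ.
Yes, F is conservative. φ = z*(-z - 1)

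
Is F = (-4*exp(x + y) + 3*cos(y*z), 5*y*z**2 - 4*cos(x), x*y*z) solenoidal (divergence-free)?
No, ∇·F = x*y + 5*z**2 - 4*exp(x + y)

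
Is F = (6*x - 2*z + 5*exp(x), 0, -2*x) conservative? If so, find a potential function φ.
Yes, F is conservative. φ = 3*x**2 - 2*x*z + 5*exp(x)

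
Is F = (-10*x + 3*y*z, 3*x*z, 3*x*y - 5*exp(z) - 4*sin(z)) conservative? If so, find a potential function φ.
Yes, F is conservative. φ = -5*x**2 + 3*x*y*z - 5*exp(z) + 4*cos(z)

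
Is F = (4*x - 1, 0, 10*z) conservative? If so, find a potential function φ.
Yes, F is conservative. φ = 2*x**2 - x + 5*z**2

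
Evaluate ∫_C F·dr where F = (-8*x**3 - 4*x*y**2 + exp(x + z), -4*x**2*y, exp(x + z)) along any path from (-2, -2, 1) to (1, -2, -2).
54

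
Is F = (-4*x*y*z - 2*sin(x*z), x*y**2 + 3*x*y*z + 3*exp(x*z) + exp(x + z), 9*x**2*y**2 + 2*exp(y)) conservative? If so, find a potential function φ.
No, ∇×F = (18*x**2*y - 3*x*y - 3*x*exp(x*z) + 2*exp(y) - exp(x + z), -2*x*(9*y**2 + 2*y + cos(x*z)), 4*x*z + y**2 + 3*y*z + 3*z*exp(x*z) + exp(x + z)) ≠ 0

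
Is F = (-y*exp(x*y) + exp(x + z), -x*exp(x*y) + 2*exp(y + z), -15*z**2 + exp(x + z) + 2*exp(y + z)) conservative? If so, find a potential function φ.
Yes, F is conservative. φ = -5*z**3 - exp(x*y) + exp(x + z) + 2*exp(y + z)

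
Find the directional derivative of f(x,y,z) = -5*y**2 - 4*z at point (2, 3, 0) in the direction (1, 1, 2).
-19*sqrt(6)/3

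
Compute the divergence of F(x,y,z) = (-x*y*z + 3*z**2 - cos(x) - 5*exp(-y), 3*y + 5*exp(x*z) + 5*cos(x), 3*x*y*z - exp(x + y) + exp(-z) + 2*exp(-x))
3*x*y - y*z + sin(x) + 3 - exp(-z)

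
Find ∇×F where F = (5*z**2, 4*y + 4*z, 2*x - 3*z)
(-4, 10*z - 2, 0)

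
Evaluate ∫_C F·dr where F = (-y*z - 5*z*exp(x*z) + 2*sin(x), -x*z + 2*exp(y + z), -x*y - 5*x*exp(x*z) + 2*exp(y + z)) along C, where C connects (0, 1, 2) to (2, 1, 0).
-2*exp(3) - 2*cos(2) + 2 + 2*E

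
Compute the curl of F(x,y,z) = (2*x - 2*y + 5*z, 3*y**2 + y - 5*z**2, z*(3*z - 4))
(10*z, 5, 2)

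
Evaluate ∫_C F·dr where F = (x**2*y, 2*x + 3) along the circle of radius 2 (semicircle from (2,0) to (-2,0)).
2*pi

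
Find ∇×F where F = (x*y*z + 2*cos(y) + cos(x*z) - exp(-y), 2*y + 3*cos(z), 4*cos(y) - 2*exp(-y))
(-4*sin(y) + 3*sin(z) + 2*exp(-y), x*(y - sin(x*z)), -x*z + 2*sin(y) - exp(-y))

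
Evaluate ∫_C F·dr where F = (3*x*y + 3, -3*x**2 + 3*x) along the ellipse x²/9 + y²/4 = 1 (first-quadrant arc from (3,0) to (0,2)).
-63 + 9*pi/2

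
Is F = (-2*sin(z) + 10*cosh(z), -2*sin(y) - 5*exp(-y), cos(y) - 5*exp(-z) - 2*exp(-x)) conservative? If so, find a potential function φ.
No, ∇×F = (-sin(y), -2*cos(z) + 10*sinh(z) - 2*exp(-x), 0) ≠ 0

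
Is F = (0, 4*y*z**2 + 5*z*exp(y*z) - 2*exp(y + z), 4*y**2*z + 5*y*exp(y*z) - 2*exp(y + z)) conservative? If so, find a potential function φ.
Yes, F is conservative. φ = 2*y**2*z**2 + 5*exp(y*z) - 2*exp(y + z)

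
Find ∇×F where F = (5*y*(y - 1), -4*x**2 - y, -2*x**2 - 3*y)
(-3, 4*x, -8*x - 10*y + 5)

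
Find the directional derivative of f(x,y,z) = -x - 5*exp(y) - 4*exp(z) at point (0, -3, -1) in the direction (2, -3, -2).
sqrt(17)*(-2*exp(3) + 15 + 8*exp(2))*exp(-3)/17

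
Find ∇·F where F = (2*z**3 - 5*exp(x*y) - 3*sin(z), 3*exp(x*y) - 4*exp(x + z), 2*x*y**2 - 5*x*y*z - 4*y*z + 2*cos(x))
-5*x*y + 3*x*exp(x*y) - 5*y*exp(x*y) - 4*y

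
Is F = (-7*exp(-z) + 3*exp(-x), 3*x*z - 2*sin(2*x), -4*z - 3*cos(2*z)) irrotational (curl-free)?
No, ∇×F = (-3*x, 7*exp(-z), 3*z - 4*cos(2*x))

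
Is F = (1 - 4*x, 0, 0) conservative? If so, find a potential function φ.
Yes, F is conservative. φ = x*(1 - 2*x)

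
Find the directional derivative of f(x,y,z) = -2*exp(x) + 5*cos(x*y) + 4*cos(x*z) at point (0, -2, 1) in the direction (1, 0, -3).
-sqrt(10)/5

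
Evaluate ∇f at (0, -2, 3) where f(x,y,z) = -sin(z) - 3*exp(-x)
(3, 0, -cos(3))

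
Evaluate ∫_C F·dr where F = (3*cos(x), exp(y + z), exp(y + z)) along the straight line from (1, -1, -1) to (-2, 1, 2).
-3*sin(2) - 3*sin(1) - exp(-2) + exp(3)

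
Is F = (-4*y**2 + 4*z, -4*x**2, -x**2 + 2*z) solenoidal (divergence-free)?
No, ∇·F = 2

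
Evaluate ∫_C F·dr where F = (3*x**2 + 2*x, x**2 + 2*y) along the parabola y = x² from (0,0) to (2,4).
36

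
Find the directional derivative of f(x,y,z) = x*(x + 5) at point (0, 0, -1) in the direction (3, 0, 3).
5*sqrt(2)/2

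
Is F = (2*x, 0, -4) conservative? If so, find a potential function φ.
Yes, F is conservative. φ = x**2 - 4*z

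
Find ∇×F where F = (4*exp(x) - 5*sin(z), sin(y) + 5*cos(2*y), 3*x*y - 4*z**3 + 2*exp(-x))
(3*x, -3*y - 5*cos(z) + 2*exp(-x), 0)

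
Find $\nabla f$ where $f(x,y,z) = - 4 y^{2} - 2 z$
(0, -8*y, -2)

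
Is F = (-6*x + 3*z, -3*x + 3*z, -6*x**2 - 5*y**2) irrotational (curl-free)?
No, ∇×F = (-10*y - 3, 12*x + 3, -3)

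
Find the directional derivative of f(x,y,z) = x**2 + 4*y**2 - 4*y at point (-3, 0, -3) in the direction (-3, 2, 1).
5*sqrt(14)/7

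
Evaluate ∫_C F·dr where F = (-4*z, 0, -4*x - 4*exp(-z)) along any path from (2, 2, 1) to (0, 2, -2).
-4*exp(-1) + 8 + 4*exp(2)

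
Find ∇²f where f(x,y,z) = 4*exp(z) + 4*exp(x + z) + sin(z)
4*exp(z) + 8*exp(x + z) - sin(z)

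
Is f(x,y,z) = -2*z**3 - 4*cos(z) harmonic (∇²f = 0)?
No, ∇²f = -12*z + 4*cos(z)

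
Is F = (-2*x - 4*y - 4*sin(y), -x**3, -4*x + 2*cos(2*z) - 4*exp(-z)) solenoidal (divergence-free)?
No, ∇·F = -4*sin(2*z) - 2 + 4*exp(-z)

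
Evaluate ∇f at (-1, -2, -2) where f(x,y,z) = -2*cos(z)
(0, 0, -2*sin(2))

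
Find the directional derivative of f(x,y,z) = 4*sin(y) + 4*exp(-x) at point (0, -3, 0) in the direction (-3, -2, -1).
2*sqrt(14)*(3 - 2*cos(3))/7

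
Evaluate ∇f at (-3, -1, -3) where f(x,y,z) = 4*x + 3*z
(4, 0, 3)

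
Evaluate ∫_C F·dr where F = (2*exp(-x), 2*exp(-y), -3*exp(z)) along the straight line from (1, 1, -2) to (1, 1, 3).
3*(1 - exp(5))*exp(-2)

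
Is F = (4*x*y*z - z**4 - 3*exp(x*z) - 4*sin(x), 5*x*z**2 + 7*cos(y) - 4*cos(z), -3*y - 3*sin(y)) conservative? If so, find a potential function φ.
No, ∇×F = (-10*x*z - 4*sin(z) - 3*cos(y) - 3, 4*x*y - 3*x*exp(x*z) - 4*z**3, z*(-4*x + 5*z)) ≠ 0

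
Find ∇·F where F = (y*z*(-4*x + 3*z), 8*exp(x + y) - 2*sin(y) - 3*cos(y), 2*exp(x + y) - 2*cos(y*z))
-4*y*z + 2*y*sin(y*z) + 8*exp(x + y) + 3*sin(y) - 2*cos(y)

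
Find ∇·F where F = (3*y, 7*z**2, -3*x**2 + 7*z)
7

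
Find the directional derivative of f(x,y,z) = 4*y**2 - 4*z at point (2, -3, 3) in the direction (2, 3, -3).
-30*sqrt(22)/11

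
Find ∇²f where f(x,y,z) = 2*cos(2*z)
-8*cos(2*z)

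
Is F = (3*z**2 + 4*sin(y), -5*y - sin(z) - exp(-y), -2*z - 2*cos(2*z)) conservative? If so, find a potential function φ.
No, ∇×F = (cos(z), 6*z, -4*cos(y)) ≠ 0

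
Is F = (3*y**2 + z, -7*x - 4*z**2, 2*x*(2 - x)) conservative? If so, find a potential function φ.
No, ∇×F = (8*z, 4*x - 3, -6*y - 7) ≠ 0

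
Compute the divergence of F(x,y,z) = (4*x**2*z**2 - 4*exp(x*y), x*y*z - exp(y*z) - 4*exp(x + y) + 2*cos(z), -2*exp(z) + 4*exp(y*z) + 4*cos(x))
8*x*z**2 + x*z - 4*y*exp(x*y) + 4*y*exp(y*z) - z*exp(y*z) - 2*exp(z) - 4*exp(x + y)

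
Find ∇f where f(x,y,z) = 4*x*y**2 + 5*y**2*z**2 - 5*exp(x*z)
(4*y**2 - 5*z*exp(x*z), 2*y*(4*x + 5*z**2), -5*x*exp(x*z) + 10*y**2*z)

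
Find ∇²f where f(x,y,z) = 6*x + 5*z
0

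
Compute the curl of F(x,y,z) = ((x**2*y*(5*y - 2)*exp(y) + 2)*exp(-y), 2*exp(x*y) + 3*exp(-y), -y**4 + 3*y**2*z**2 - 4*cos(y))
(-4*y**3 + 6*y*z**2 + 4*sin(y), 0, -10*x**2*y + 2*x**2 + 2*y*exp(x*y) + 2*exp(-y))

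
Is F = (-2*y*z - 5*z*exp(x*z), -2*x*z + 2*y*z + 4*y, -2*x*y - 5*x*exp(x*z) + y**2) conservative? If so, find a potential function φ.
Yes, F is conservative. φ = -2*x*y*z + y**2*z + 2*y**2 - 5*exp(x*z)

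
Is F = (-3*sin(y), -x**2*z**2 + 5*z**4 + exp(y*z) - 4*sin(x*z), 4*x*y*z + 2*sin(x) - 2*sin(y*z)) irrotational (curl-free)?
No, ∇×F = (2*x**2*z + 4*x*z + 4*x*cos(x*z) - y*exp(y*z) - 20*z**3 - 2*z*cos(y*z), -4*y*z - 2*cos(x), -2*x*z**2 - 4*z*cos(x*z) + 3*cos(y))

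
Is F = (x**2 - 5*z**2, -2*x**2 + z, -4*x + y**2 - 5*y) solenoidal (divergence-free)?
No, ∇·F = 2*x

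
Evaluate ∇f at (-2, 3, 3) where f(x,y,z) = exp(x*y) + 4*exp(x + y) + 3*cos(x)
(3*exp(-6) + 3*sin(2) + 4*E, 2*(-1 + 2*exp(7))*exp(-6), 0)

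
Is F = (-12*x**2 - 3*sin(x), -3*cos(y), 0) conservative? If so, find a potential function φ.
Yes, F is conservative. φ = -4*x**3 - 3*sin(y) + 3*cos(x)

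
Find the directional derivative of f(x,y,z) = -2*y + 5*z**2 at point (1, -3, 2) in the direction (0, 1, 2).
38*sqrt(5)/5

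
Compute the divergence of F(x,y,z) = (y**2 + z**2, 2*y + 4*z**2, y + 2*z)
4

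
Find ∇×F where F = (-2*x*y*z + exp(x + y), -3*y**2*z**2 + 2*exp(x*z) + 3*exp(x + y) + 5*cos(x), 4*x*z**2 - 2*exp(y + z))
(-2*x*exp(x*z) + 6*y**2*z - 2*exp(y + z), -2*x*y - 4*z**2, 2*x*z + 2*z*exp(x*z) + 2*exp(x + y) - 5*sin(x))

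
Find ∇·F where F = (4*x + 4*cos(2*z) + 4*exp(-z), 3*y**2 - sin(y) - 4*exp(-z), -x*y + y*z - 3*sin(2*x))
7*y - cos(y) + 4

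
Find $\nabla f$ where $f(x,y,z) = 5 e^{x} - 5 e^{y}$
(5*exp(x), -5*exp(y), 0)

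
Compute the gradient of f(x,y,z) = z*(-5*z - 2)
(0, 0, -10*z - 2)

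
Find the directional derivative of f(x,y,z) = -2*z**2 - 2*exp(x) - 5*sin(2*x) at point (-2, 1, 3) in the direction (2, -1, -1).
2*sqrt(6)*(-1 + 3*exp(2) - 5*exp(2)*cos(4))*exp(-2)/3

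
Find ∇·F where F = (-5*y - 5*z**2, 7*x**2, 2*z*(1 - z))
2 - 4*z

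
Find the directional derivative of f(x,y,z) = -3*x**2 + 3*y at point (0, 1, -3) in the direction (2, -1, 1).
-sqrt(6)/2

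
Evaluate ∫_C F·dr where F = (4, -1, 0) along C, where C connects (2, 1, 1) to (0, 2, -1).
-9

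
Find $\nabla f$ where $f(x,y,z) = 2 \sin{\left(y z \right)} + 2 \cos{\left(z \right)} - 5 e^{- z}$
(0, 2*z*cos(y*z), 2*y*cos(y*z) - 2*sin(z) + 5*exp(-z))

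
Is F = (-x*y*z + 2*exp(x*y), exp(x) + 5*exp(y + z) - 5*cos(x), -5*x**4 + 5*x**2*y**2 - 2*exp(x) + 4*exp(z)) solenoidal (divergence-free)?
No, ∇·F = -y*z + 2*y*exp(x*y) + 4*exp(z) + 5*exp(y + z)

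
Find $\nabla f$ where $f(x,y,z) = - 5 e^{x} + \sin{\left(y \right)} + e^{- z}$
(-5*exp(x), cos(y), -exp(-z))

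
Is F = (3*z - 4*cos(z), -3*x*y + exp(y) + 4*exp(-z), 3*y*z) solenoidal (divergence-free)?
No, ∇·F = -3*x + 3*y + exp(y)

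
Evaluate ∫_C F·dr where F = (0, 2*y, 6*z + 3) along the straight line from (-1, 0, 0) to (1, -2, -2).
10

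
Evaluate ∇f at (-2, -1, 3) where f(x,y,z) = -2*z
(0, 0, -2)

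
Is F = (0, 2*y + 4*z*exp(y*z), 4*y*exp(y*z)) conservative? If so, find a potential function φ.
Yes, F is conservative. φ = y**2 + 4*exp(y*z)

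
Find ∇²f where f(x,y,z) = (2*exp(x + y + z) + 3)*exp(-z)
(4*exp(x + y + z) + 3)*exp(-z)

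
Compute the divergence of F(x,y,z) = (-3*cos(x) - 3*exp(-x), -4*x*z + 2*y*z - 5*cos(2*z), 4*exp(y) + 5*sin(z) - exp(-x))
2*z + 3*sin(x) + 5*cos(z) + 3*exp(-x)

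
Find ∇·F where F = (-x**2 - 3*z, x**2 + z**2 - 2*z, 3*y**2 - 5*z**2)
-2*x - 10*z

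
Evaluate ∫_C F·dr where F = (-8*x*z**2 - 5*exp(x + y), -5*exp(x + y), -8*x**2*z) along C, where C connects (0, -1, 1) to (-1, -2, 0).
-(5 - 5*exp(2))*exp(-3)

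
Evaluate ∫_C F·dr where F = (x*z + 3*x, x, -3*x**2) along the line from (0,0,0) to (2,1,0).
7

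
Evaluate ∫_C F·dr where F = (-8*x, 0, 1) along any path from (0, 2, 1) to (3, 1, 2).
-35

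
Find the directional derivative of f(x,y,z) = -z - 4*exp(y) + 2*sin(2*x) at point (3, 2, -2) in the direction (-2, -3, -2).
2*sqrt(17)*(-4*cos(6) + 1 + 6*exp(2))/17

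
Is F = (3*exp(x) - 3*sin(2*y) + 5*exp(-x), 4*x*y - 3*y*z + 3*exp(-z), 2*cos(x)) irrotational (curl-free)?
No, ∇×F = (3*y + 3*exp(-z), 2*sin(x), 4*y + 6*cos(2*y))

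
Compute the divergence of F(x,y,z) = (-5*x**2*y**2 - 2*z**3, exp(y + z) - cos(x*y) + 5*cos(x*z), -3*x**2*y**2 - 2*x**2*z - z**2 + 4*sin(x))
-2*x**2 - 10*x*y**2 + x*sin(x*y) - 2*z + exp(y + z)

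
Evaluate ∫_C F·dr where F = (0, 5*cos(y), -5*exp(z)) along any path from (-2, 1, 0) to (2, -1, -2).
-10*sin(1) - 5*exp(-2) + 5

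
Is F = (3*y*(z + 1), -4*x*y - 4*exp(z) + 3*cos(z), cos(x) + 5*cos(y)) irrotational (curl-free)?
No, ∇×F = (4*exp(z) - 5*sin(y) + 3*sin(z), 3*y + sin(x), -4*y - 3*z - 3)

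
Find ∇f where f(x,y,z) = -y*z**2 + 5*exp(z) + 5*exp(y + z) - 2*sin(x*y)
(-2*y*cos(x*y), -2*x*cos(x*y) - z**2 + 5*exp(y + z), -2*y*z + 5*exp(z) + 5*exp(y + z))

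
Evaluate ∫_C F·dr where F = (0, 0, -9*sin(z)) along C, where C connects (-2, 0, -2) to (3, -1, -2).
0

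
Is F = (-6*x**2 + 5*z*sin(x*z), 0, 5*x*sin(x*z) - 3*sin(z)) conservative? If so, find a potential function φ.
Yes, F is conservative. φ = -2*x**3 + 3*cos(z) - 5*cos(x*z)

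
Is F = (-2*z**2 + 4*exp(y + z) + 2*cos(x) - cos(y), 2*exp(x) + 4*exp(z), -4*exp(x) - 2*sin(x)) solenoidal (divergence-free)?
No, ∇·F = -2*sin(x)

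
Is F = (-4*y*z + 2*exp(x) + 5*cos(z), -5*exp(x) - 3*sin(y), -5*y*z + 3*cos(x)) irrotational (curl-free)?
No, ∇×F = (-5*z, -4*y + 3*sin(x) - 5*sin(z), 4*z - 5*exp(x))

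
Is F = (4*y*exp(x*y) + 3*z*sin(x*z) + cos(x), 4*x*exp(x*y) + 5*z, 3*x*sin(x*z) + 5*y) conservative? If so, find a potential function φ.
Yes, F is conservative. φ = 5*y*z + 4*exp(x*y) + sin(x) - 3*cos(x*z)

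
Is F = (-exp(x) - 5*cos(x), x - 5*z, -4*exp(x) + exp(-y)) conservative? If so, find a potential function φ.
No, ∇×F = (5 - exp(-y), 4*exp(x), 1) ≠ 0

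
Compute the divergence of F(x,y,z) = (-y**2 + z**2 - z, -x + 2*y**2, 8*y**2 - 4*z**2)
4*y - 8*z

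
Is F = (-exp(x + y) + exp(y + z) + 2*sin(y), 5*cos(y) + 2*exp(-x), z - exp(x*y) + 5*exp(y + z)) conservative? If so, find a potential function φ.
No, ∇×F = (-x*exp(x*y) + 5*exp(y + z), y*exp(x*y) + exp(y + z), ((exp(x + y) - exp(y + z) - 2*cos(y))*exp(x) - 2)*exp(-x)) ≠ 0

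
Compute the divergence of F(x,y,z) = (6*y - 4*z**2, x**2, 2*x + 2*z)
2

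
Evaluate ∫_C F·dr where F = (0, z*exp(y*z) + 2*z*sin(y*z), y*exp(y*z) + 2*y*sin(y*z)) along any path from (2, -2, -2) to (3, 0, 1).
-exp(4) + 2*cos(4) - 1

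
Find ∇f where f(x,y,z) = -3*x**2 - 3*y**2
(-6*x, -6*y, 0)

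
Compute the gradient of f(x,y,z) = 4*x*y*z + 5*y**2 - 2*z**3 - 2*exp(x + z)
(4*y*z - 2*exp(x + z), 4*x*z + 10*y, 4*x*y - 6*z**2 - 2*exp(x + z))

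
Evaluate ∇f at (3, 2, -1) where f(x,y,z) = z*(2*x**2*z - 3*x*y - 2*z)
(18, 9, -50)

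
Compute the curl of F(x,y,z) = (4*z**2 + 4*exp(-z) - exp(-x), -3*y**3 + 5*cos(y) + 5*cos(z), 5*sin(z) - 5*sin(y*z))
(-5*z*cos(y*z) + 5*sin(z), 8*z - 4*exp(-z), 0)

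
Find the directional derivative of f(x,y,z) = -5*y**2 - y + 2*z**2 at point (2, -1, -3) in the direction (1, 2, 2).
-2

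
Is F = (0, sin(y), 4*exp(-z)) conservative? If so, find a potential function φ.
Yes, F is conservative. φ = -cos(y) - 4*exp(-z)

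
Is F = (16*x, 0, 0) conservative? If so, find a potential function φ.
Yes, F is conservative. φ = 8*x**2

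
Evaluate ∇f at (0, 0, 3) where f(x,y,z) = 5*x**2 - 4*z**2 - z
(0, 0, -25)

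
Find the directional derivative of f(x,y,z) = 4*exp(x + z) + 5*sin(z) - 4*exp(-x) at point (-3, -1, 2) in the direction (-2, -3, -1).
-sqrt(14)*(5*E*cos(2) + 12 + 8*exp(4))*exp(-1)/14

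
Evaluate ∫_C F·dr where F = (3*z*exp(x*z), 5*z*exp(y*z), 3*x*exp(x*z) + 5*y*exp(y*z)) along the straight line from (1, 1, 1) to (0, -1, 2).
-8*E + 5*exp(-2) + 3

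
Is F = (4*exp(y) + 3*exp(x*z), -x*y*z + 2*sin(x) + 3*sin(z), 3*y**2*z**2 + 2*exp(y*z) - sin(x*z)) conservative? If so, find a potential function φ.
No, ∇×F = (x*y + 6*y*z**2 + 2*z*exp(y*z) - 3*cos(z), 3*x*exp(x*z) + z*cos(x*z), -y*z - 4*exp(y) + 2*cos(x)) ≠ 0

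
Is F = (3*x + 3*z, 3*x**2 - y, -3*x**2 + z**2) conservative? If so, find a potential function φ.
No, ∇×F = (0, 6*x + 3, 6*x) ≠ 0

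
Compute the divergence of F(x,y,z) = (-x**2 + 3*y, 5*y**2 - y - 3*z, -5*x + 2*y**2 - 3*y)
-2*x + 10*y - 1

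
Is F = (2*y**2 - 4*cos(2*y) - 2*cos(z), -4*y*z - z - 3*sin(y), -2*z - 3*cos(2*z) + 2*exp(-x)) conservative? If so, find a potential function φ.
No, ∇×F = (4*y + 1, 2*sin(z) + 2*exp(-x), -4*y - 8*sin(2*y)) ≠ 0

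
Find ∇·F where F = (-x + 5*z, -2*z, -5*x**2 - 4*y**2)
-1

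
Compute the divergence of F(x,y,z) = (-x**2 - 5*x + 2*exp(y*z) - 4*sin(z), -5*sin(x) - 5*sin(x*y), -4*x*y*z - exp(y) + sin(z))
-4*x*y - 5*x*cos(x*y) - 2*x + cos(z) - 5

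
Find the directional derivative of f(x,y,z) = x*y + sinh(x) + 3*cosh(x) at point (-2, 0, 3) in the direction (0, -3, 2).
6*sqrt(13)/13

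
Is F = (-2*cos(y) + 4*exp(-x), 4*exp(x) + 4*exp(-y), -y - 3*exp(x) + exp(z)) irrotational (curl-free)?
No, ∇×F = (-1, 3*exp(x), 4*exp(x) - 2*sin(y))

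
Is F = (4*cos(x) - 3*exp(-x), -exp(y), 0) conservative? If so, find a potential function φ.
Yes, F is conservative. φ = -exp(y) + 4*sin(x) + 3*exp(-x)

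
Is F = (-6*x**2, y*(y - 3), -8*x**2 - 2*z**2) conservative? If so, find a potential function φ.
No, ∇×F = (0, 16*x, 0) ≠ 0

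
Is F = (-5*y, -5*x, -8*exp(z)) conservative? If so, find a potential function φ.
Yes, F is conservative. φ = -5*x*y - 8*exp(z)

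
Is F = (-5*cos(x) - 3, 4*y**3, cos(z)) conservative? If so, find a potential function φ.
Yes, F is conservative. φ = -3*x + y**4 - 5*sin(x) + sin(z)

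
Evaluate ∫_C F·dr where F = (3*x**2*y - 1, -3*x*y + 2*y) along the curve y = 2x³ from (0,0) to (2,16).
-2382/7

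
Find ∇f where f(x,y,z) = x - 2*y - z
(1, -2, -1)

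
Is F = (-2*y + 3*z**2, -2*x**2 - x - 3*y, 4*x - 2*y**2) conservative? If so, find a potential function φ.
No, ∇×F = (-4*y, 6*z - 4, 1 - 4*x) ≠ 0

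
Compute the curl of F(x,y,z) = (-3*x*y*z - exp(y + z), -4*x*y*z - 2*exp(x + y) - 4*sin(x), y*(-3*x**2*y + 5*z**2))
(-6*x**2*y + 4*x*y + 5*z**2, 6*x*y**2 - 3*x*y - exp(y + z), 3*x*z - 4*y*z - 2*exp(x + y) + exp(y + z) - 4*cos(x))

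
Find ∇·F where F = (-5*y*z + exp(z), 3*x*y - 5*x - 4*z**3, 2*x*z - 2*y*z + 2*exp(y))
5*x - 2*y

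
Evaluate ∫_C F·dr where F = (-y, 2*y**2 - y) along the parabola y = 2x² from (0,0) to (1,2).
8/3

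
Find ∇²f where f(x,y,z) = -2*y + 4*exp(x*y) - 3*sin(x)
4*x**2*exp(x*y) + 4*y**2*exp(x*y) + 3*sin(x)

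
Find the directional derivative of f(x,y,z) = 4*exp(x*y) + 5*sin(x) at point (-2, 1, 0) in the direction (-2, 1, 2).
-16*exp(-2)/3 - 10*cos(2)/3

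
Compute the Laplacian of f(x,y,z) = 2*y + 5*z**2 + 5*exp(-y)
10 + 5*exp(-y)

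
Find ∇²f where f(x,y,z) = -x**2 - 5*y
-2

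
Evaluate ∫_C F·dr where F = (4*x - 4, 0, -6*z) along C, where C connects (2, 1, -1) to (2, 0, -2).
-9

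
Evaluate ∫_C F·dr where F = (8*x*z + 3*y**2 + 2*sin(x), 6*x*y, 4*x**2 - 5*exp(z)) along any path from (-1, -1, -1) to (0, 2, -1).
2*cos(1) + 5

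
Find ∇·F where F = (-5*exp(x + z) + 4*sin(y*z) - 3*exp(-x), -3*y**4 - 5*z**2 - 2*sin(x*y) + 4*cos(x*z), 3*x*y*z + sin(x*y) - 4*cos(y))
3*x*y - 2*x*cos(x*y) - 12*y**3 - 5*exp(x + z) + 3*exp(-x)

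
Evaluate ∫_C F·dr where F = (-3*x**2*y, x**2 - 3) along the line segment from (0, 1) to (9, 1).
-729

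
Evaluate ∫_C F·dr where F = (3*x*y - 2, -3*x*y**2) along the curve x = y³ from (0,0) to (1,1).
-17/14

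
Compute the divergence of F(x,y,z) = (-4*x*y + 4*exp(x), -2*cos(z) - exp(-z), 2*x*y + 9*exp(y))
-4*y + 4*exp(x)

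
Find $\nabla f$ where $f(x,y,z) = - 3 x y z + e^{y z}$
(-3*y*z, z*(-3*x + exp(y*z)), y*(-3*x + exp(y*z)))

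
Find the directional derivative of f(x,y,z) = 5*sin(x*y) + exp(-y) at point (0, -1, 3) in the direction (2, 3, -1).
sqrt(14)*(-10 - 3*E)/14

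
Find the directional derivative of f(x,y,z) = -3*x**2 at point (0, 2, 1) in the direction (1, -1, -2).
0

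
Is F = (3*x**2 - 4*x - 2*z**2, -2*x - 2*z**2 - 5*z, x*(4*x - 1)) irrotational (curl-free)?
No, ∇×F = (4*z + 5, -8*x - 4*z + 1, -2)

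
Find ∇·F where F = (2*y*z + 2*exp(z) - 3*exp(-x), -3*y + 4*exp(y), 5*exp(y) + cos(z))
4*exp(y) - sin(z) - 3 + 3*exp(-x)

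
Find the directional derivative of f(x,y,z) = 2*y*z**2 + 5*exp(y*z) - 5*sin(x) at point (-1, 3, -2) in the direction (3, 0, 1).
3*sqrt(10)*(-8*exp(6) - 5*exp(6)*cos(1) + 5)*exp(-6)/10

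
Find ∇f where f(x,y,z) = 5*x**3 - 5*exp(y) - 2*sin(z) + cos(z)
(15*x**2, -5*exp(y), -sin(z) - 2*cos(z))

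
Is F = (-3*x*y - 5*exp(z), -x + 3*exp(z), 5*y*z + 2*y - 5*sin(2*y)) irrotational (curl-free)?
No, ∇×F = (5*z - 3*exp(z) - 10*cos(2*y) + 2, -5*exp(z), 3*x - 1)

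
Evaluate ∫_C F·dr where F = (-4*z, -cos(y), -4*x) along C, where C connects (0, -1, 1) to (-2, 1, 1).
8 - 2*sin(1)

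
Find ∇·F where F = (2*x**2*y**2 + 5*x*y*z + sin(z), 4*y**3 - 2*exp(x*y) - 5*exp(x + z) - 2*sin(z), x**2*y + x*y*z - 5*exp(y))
4*x*y**2 + x*y - 2*x*exp(x*y) + 12*y**2 + 5*y*z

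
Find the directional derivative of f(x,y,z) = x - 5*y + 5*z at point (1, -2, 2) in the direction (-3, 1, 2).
sqrt(14)/7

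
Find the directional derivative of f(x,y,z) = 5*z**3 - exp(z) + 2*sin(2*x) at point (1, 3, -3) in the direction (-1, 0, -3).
sqrt(10)*(-405*exp(3) + 3 - 4*exp(3)*cos(2))*exp(-3)/10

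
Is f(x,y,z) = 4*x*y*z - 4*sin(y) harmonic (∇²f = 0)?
No, ∇²f = 4*sin(y)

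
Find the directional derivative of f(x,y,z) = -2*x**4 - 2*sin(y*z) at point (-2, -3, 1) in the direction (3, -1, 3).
4*sqrt(19)*(5*cos(3) + 48)/19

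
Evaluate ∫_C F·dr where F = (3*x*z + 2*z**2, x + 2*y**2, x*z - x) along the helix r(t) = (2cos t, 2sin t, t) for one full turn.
2*pi*(5 + 8*pi)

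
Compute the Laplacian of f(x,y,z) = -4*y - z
0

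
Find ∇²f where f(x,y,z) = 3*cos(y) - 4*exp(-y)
-3*cos(y) - 4*exp(-y)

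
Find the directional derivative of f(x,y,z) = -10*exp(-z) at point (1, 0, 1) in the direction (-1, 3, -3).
-30*sqrt(19)*exp(-1)/19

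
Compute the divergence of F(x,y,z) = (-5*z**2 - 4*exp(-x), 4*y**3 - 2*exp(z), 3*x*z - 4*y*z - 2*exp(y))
3*x + 12*y**2 - 4*y + 4*exp(-x)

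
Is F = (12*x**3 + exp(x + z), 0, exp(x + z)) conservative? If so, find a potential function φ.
Yes, F is conservative. φ = 3*x**4 + exp(x + z)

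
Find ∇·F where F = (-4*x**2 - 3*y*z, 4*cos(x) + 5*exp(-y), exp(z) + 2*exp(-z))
-8*x + exp(z) - 2*exp(-z) - 5*exp(-y)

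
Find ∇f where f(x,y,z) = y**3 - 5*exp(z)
(0, 3*y**2, -5*exp(z))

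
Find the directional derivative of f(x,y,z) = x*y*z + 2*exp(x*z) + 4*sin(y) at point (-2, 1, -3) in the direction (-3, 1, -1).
sqrt(11)*(4*cos(1) + 17 + 22*exp(6))/11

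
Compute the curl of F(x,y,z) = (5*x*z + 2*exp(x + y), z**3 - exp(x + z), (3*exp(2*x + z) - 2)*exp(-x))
(-3*z**2 + exp(x + z), 5*x - 3*exp(x + z) - 2*exp(-x), -2*exp(x + y) - exp(x + z))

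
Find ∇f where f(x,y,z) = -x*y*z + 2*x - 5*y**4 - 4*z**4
(-y*z + 2, -x*z - 20*y**3, -x*y - 16*z**3)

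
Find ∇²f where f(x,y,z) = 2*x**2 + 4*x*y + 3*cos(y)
4 - 3*cos(y)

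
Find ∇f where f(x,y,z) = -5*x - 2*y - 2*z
(-5, -2, -2)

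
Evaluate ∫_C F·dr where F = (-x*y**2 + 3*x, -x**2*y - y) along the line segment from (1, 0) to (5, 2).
-16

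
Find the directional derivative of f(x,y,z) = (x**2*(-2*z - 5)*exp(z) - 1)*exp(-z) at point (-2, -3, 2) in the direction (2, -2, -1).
80/3 - exp(-2)/3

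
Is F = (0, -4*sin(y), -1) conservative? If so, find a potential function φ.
Yes, F is conservative. φ = -z + 4*cos(y)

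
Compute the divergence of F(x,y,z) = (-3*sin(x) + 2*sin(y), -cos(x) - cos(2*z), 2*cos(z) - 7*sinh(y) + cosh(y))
-2*sin(z) - 3*cos(x)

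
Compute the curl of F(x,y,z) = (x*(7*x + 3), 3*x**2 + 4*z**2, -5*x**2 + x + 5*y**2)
(10*y - 8*z, 10*x - 1, 6*x)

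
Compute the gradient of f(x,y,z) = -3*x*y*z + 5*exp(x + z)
(-3*y*z + 5*exp(x + z), -3*x*z, -3*x*y + 5*exp(x + z))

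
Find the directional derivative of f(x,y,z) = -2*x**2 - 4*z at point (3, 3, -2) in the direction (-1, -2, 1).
4*sqrt(6)/3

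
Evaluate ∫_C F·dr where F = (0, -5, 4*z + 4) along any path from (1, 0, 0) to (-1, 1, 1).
1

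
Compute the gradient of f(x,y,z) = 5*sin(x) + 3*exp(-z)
(5*cos(x), 0, -3*exp(-z))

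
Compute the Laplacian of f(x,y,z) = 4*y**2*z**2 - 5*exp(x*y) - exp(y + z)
-5*x**2*exp(x*y) - 5*y**2*exp(x*y) + 8*y**2 + 8*z**2 - 2*exp(y + z)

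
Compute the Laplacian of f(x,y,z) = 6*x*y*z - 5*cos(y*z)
5*(y**2 + z**2)*cos(y*z)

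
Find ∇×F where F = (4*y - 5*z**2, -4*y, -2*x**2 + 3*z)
(0, 4*x - 10*z, -4)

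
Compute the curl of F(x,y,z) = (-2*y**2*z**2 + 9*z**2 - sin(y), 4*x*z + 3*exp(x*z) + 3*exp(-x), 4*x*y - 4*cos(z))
(-3*x*exp(x*z), -4*y**2*z - 4*y + 18*z, 4*y*z**2 + 3*z*exp(x*z) + 4*z + cos(y) - 3*exp(-x))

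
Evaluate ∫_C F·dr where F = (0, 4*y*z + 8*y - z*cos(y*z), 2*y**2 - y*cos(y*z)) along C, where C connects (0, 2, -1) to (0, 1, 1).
-2 - sin(2) - sin(1)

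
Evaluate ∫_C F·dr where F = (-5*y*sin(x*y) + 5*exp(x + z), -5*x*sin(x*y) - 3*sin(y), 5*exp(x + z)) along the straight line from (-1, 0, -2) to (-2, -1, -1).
-8 + 5*cos(2) + 3*cos(1)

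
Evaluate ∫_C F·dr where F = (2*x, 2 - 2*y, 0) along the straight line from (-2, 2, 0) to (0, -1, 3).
-7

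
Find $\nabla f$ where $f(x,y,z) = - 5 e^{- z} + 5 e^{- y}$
(0, -5*exp(-y), 5*exp(-z))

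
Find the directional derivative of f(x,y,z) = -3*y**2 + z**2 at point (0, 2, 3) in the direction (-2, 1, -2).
-8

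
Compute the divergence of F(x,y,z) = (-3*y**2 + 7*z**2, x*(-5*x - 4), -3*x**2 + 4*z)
4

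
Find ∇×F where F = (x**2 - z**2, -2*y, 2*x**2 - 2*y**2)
(-4*y, -4*x - 2*z, 0)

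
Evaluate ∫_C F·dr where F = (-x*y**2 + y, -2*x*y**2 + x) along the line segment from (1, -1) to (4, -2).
-163/12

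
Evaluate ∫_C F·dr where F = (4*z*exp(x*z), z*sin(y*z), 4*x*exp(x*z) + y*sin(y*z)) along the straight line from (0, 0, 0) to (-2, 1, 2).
-3 + 4*exp(-4) - cos(2)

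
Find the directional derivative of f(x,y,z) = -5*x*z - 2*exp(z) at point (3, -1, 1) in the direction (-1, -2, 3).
sqrt(14)*(-20 - 3*E)/7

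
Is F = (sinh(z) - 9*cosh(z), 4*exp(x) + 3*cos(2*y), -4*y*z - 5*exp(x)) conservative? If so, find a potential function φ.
No, ∇×F = (-4*z, 5*exp(x) - 9*sinh(z) + cosh(z), 4*exp(x)) ≠ 0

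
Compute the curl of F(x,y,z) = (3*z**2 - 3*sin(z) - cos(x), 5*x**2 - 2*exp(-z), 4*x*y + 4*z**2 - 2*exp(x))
(4*x - 2*exp(-z), -4*y + 6*z + 2*exp(x) - 3*cos(z), 10*x)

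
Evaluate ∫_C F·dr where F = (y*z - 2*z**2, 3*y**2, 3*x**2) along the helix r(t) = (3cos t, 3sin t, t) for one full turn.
3*pi*(9 - 11*pi)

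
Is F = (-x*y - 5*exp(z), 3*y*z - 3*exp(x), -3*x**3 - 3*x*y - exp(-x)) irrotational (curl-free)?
No, ∇×F = (-3*x - 3*y, 9*x**2 + 3*y - 5*exp(z) - exp(-x), x - 3*exp(x))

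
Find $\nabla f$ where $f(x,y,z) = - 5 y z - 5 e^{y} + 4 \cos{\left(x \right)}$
(-4*sin(x), -5*z - 5*exp(y), -5*y)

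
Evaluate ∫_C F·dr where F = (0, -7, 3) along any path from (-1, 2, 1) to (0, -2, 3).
34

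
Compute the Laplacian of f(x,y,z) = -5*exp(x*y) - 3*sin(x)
-5*x**2*exp(x*y) - 5*y**2*exp(x*y) + 3*sin(x)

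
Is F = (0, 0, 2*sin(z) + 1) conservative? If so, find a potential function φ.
Yes, F is conservative. φ = z - 2*cos(z)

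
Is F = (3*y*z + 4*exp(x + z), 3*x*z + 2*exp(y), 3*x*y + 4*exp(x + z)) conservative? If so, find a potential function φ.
Yes, F is conservative. φ = 3*x*y*z + 2*exp(y) + 4*exp(x + z)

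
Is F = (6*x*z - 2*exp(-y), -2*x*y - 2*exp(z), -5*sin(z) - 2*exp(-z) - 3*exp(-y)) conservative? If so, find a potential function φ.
No, ∇×F = (2*exp(z) + 3*exp(-y), 6*x, -2*y - 2*exp(-y)) ≠ 0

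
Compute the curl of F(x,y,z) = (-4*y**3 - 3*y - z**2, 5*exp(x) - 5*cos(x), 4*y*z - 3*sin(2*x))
(4*z, -2*z + 6*cos(2*x), 12*y**2 + 5*exp(x) + 5*sin(x) + 3)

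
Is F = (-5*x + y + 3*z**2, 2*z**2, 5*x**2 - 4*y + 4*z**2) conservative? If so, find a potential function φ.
No, ∇×F = (-4*z - 4, -10*x + 6*z, -1) ≠ 0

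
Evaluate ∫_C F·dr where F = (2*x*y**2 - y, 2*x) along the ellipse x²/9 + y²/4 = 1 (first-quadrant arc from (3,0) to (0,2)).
-18 + 9*pi/2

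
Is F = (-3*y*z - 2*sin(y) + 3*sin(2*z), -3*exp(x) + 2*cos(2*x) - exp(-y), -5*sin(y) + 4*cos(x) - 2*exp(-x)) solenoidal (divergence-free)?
No, ∇·F = exp(-y)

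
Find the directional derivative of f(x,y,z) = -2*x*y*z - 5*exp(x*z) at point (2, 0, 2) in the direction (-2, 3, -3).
sqrt(22)*(-12 + 25*exp(4))/11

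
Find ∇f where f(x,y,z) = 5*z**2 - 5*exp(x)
(-5*exp(x), 0, 10*z)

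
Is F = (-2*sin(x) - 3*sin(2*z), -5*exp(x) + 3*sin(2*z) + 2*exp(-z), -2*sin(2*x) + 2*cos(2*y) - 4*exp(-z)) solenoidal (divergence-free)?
No, ∇·F = -2*cos(x) + 4*exp(-z)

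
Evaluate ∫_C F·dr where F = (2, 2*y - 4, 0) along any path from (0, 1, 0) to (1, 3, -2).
2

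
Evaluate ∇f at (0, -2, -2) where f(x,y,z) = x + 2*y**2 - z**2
(1, -8, 4)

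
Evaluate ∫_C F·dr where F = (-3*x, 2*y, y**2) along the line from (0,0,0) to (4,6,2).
36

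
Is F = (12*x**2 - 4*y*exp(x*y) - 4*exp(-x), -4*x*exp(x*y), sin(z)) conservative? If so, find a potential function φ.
Yes, F is conservative. φ = 4*x**3 - 4*exp(x*y) - cos(z) + 4*exp(-x)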